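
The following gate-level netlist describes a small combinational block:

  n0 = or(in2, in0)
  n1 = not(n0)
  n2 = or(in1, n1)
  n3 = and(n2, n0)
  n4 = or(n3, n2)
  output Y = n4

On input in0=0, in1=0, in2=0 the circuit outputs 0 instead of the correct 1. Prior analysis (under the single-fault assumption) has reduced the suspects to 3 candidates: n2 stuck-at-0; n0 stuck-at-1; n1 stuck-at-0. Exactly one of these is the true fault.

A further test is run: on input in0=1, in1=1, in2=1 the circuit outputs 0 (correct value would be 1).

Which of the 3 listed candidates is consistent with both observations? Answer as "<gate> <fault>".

n2 stuck-at-0

Evaluate each candidate on input in0=1, in1=1, in2=1:
  n2 stuck-at-0: n0=1, n1=0, n2=0 [stuck-at-0], n3=0, n4=0 → 0 — matches
  n0 stuck-at-1: n0=1 [stuck-at-1], n1=0, n2=1, n3=1, n4=1 → 1 — eliminated
  n1 stuck-at-0: n0=1, n1=0 [stuck-at-0], n2=1, n3=1, n4=1 → 1 — eliminated
Only n2 stuck-at-0 reproduces the observed 0.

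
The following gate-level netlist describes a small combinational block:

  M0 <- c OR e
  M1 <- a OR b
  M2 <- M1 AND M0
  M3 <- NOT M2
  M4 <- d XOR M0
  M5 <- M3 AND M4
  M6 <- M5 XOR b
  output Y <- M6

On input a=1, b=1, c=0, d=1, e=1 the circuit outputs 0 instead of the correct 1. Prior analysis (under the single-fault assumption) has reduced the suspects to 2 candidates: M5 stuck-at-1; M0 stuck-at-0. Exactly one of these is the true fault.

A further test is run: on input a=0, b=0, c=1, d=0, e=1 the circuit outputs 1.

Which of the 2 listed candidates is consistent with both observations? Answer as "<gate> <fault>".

M5 stuck-at-1

Evaluate each candidate on input a=0, b=0, c=1, d=0, e=1:
  M5 stuck-at-1: M0=1, M1=0, M2=0, M3=1, M4=1, M5=1 [stuck-at-1], M6=1 → 1 — matches
  M0 stuck-at-0: M0=0 [stuck-at-0], M1=0, M2=0, M3=1, M4=0, M5=0, M6=0 → 0 — eliminated
Only M5 stuck-at-1 reproduces the observed 1.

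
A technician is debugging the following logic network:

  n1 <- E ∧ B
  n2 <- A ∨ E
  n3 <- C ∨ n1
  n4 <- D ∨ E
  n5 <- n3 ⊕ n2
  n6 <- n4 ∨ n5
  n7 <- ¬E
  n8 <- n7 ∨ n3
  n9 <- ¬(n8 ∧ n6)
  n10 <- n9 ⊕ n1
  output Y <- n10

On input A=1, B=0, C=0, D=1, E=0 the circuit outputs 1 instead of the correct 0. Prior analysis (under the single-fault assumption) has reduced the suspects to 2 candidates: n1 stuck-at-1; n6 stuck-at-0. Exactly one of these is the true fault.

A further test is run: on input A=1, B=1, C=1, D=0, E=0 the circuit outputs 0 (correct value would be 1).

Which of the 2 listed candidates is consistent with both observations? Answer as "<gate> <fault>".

Evaluate each candidate on input A=1, B=1, C=1, D=0, E=0:
  n1 stuck-at-1: n1=1 [stuck-at-1], n2=1, n3=1, n4=0, n5=0, n6=0, n7=1, n8=1, n9=1, n10=0 → 0 — matches
  n6 stuck-at-0: n1=0, n2=1, n3=1, n4=0, n5=0, n6=0 [stuck-at-0], n7=1, n8=1, n9=1, n10=1 → 1 — eliminated
Only n1 stuck-at-1 reproduces the observed 0.

n1 stuck-at-1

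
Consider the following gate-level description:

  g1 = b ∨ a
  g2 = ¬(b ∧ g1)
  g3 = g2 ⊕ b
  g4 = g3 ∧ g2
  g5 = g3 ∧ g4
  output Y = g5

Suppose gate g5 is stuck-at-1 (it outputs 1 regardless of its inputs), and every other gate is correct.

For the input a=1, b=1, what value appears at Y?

1

Propagate with g5 forced: g1=1, g2=0, g3=1, g4=0, g5=1 [stuck-at-1].
So Y = 1. (Without the fault it would be 0.)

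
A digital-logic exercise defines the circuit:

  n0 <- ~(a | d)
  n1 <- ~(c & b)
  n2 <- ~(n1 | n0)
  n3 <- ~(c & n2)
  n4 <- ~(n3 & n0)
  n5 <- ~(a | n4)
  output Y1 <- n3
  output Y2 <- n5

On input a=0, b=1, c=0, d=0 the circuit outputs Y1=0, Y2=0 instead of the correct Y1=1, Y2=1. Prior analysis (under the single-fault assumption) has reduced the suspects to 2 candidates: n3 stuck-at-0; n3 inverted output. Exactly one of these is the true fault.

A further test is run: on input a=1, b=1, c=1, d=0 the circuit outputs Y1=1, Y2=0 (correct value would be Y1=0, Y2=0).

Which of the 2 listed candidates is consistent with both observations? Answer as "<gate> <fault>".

Evaluate each candidate on input a=1, b=1, c=1, d=0:
  n3 stuck-at-0: n0=0, n1=0, n2=1, n3=0 [stuck-at-0], n4=1, n5=0 → Y1=0, Y2=0 — eliminated
  n3 inverted output: n0=0, n1=0, n2=1, n3=1 [inverted output], n4=1, n5=0 → Y1=1, Y2=0 — matches
Only n3 inverted output reproduces the observed Y1=1, Y2=0.

n3 inverted output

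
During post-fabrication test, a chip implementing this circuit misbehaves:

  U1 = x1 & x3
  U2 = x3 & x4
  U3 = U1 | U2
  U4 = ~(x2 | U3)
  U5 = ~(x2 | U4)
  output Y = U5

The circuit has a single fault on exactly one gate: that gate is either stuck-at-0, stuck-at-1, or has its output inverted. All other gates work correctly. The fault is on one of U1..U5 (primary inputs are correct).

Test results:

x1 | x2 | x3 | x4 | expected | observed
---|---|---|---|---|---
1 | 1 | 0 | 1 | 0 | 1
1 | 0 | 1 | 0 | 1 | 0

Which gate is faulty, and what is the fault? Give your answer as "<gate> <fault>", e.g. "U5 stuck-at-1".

U5 inverted output

Fault-free values for test 1 (x1=1, x2=1, x3=0, x4=1): U1=0, U2=0, U3=0, U4=0, U5=0, giving Y=0. Observed 1.
Test 1: faults giving observed 1 are {U5 stuck-at-1, U5 inverted output}.
Test 2 (x1=1, x2=0, x3=1, x4=0): fault-free U1=1, U2=0, U3=1, U4=0, U5=1 → 1; observed 0. Eliminates U5 stuck-at-1.
Only U5 inverted output is consistent with every test.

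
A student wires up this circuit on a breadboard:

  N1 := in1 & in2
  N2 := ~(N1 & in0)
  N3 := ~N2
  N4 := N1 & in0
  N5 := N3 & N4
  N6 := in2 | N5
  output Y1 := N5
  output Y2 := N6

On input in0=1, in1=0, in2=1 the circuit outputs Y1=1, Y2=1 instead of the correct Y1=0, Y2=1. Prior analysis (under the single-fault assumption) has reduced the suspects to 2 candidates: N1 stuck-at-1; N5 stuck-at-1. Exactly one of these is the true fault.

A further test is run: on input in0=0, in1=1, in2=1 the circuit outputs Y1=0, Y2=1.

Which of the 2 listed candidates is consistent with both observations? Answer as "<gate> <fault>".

Evaluate each candidate on input in0=0, in1=1, in2=1:
  N1 stuck-at-1: N1=1 [stuck-at-1], N2=1, N3=0, N4=0, N5=0, N6=1 → Y1=0, Y2=1 — matches
  N5 stuck-at-1: N1=1, N2=1, N3=0, N4=0, N5=1 [stuck-at-1], N6=1 → Y1=1, Y2=1 — eliminated
Only N1 stuck-at-1 reproduces the observed Y1=0, Y2=1.

N1 stuck-at-1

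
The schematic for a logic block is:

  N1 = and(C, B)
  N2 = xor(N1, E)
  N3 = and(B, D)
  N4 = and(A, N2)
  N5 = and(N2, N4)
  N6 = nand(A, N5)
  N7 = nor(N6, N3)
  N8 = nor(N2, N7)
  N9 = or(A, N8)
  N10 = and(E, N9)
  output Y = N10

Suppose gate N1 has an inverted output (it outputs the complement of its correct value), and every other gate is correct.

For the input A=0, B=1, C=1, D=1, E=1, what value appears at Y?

Propagate with N1 forced: N1=0 [inverted output], N2=1, N3=1, N4=0, N5=0, N6=1, N7=0, N8=0, N9=0, N10=0.
So Y = 0. (Without the fault it would be 1.)

0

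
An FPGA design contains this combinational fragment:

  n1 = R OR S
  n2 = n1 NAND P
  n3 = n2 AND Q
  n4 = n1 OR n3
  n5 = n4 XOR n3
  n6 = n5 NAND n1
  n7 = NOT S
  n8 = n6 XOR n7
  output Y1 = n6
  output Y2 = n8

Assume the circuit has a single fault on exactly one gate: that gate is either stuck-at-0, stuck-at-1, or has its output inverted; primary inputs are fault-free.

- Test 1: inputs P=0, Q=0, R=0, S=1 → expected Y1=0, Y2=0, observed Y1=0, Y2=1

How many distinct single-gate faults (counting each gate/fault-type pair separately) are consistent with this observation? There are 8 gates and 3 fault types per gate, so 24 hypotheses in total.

4

Fault-free: n1=1, n2=1, n3=0, n4=1, n5=1, n6=0, n7=0, n8=0 → Y1=0, Y2=0. Observed Y1=0, Y2=1.
  n1: none of the 3 fault types match ✗
  n2: none of the 3 fault types match ✗
  n3: none of the 3 fault types match ✗
  n4: none of the 3 fault types match ✗
  n5: none of the 3 fault types match ✗
  n6: none of the 3 fault types match ✗
  n7: stuck-at-1, inverted output ✓; others ✗
  n8: stuck-at-1, inverted output ✓; others ✗
Consistent faults: {n7 stuck-at-1, n7 inverted output, n8 stuck-at-1, n8 inverted output} — 4 in all.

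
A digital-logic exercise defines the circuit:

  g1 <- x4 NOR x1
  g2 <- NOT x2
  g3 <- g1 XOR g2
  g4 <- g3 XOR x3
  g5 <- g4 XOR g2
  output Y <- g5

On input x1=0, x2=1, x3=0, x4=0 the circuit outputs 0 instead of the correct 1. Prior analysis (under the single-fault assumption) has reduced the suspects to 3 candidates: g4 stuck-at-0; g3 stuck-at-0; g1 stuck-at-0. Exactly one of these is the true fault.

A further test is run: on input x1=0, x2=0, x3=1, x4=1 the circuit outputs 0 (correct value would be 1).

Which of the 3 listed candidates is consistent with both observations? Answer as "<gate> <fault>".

Evaluate each candidate on input x1=0, x2=0, x3=1, x4=1:
  g4 stuck-at-0: g1=0, g2=1, g3=1, g4=0 [stuck-at-0], g5=1 → 1 — eliminated
  g3 stuck-at-0: g1=0, g2=1, g3=0 [stuck-at-0], g4=1, g5=0 → 0 — matches
  g1 stuck-at-0: g1=0 [stuck-at-0], g2=1, g3=1, g4=0, g5=1 → 1 — eliminated
Only g3 stuck-at-0 reproduces the observed 0.

g3 stuck-at-0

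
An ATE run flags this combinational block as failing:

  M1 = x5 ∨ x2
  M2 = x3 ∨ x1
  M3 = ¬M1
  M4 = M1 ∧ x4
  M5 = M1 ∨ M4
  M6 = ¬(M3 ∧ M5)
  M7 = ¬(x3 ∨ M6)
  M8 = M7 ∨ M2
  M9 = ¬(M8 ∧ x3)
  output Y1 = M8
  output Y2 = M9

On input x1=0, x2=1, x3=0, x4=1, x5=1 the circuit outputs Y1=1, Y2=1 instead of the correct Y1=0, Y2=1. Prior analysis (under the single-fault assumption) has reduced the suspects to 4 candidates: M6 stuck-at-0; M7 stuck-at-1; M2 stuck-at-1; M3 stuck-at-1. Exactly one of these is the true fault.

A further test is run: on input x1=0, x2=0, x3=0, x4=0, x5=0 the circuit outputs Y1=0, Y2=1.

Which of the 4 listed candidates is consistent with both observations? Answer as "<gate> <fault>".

Evaluate each candidate on input x1=0, x2=0, x3=0, x4=0, x5=0:
  M6 stuck-at-0: M1=0, M2=0, M3=1, M4=0, M5=0, M6=0 [stuck-at-0], M7=1, M8=1, M9=1 → Y1=1, Y2=1 — eliminated
  M7 stuck-at-1: M1=0, M2=0, M3=1, M4=0, M5=0, M6=1, M7=1 [stuck-at-1], M8=1, M9=1 → Y1=1, Y2=1 — eliminated
  M2 stuck-at-1: M1=0, M2=1 [stuck-at-1], M3=1, M4=0, M5=0, M6=1, M7=0, M8=1, M9=1 → Y1=1, Y2=1 — eliminated
  M3 stuck-at-1: M1=0, M2=0, M3=1 [stuck-at-1], M4=0, M5=0, M6=1, M7=0, M8=0, M9=1 → Y1=0, Y2=1 — matches
Only M3 stuck-at-1 reproduces the observed Y1=0, Y2=1.

M3 stuck-at-1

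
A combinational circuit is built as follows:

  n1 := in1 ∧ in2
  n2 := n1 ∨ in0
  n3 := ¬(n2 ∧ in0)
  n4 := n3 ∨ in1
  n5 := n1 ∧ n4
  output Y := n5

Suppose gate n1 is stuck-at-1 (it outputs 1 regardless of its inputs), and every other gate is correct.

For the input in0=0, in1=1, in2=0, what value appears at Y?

Propagate with n1 forced: n1=1 [stuck-at-1], n2=1, n3=1, n4=1, n5=1.
So Y = 1. (Without the fault it would be 0.)

1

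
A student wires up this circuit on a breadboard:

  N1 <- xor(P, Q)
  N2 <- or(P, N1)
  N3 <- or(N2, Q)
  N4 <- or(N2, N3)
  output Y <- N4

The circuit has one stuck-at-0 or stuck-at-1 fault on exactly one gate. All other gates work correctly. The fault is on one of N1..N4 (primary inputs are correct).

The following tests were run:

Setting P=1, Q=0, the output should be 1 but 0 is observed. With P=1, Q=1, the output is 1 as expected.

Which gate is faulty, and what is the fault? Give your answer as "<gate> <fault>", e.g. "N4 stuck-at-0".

N2 stuck-at-0

Fault-free values for test 1 (P=1, Q=0): N1=1, N2=1, N3=1, N4=1, giving Y=1. Observed 0.
Test 1: faults giving observed 0 are {N2 stuck-at-0, N4 stuck-at-0}.
Test 2 (P=1, Q=1): fault-free N1=0, N2=1, N3=1, N4=1 → 1; observed 1. Eliminates N4 stuck-at-0.
Only N2 stuck-at-0 is consistent with every test.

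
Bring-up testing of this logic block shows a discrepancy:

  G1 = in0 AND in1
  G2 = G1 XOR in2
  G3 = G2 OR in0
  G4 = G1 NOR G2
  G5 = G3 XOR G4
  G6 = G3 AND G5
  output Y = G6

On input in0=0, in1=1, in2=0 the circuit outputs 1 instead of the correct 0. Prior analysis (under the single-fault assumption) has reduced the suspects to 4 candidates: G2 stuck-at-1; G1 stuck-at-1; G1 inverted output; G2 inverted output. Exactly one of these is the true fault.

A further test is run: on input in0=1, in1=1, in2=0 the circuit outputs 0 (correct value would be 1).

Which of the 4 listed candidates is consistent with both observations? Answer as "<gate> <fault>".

Evaluate each candidate on input in0=1, in1=1, in2=0:
  G2 stuck-at-1: G1=1, G2=1 [stuck-at-1], G3=1, G4=0, G5=1, G6=1 → 1 — eliminated
  G1 stuck-at-1: G1=1 [stuck-at-1], G2=1, G3=1, G4=0, G5=1, G6=1 → 1 — eliminated
  G1 inverted output: G1=0 [inverted output], G2=0, G3=1, G4=1, G5=0, G6=0 → 0 — matches
  G2 inverted output: G1=1, G2=0 [inverted output], G3=1, G4=0, G5=1, G6=1 → 1 — eliminated
Only G1 inverted output reproduces the observed 0.

G1 inverted output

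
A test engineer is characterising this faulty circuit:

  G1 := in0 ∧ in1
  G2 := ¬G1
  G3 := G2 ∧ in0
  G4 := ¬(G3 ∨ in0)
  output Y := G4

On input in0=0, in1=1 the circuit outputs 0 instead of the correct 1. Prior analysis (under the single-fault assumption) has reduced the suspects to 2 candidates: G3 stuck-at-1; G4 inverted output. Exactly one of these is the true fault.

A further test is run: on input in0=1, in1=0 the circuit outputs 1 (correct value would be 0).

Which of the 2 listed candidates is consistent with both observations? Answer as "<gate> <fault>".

G4 inverted output

Evaluate each candidate on input in0=1, in1=0:
  G3 stuck-at-1: G1=0, G2=1, G3=1 [stuck-at-1], G4=0 → 0 — eliminated
  G4 inverted output: G1=0, G2=1, G3=1, G4=1 [inverted output] → 1 — matches
Only G4 inverted output reproduces the observed 1.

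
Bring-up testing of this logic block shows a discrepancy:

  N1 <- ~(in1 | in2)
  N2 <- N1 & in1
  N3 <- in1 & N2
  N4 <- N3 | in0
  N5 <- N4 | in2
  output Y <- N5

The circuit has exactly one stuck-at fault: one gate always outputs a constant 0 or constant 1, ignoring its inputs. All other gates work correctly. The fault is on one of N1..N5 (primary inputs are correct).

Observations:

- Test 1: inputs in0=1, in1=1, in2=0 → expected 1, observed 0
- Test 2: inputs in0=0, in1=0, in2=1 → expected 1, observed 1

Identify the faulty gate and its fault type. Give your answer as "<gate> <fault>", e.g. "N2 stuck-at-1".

N4 stuck-at-0

Fault-free values for test 1 (in0=1, in1=1, in2=0): N1=0, N2=0, N3=0, N4=1, N5=1, giving Y=1. Observed 0.
Test 1: faults giving observed 0 are {N4 stuck-at-0, N5 stuck-at-0}.
Test 2 (in0=0, in1=0, in2=1): fault-free N1=0, N2=0, N3=0, N4=0, N5=1 → 1; observed 1. Eliminates N5 stuck-at-0.
Only N4 stuck-at-0 is consistent with every test.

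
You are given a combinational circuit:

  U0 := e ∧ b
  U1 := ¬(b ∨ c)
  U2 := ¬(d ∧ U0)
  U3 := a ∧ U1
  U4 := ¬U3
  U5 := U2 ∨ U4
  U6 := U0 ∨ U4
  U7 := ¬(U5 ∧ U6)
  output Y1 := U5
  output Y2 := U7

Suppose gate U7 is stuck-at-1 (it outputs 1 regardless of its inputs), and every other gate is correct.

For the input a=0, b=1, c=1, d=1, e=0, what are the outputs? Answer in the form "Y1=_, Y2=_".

Y1=1, Y2=1

Propagate with U7 forced: U0=0, U1=0, U2=1, U3=0, U4=1, U5=1, U6=1, U7=1 [stuck-at-1].
So the outputs are Y1=1, Y2=1. (Without the fault they would be Y1=1, Y2=0.)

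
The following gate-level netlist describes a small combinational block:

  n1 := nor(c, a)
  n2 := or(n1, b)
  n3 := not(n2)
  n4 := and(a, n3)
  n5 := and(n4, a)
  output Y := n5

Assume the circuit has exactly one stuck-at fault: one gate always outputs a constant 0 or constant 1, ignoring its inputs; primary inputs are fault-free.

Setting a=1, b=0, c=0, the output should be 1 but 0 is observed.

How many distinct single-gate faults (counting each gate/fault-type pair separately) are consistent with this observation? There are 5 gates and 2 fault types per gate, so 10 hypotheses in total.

5

Fault-free: n1=0, n2=0, n3=1, n4=1, n5=1 → 1. Observed 0.
  n1 stuck-at-0: output 1 ✗
  n1 stuck-at-1: output 0 ✓
  n2 stuck-at-0: output 1 ✗
  n2 stuck-at-1: output 0 ✓
  n3 stuck-at-0: output 0 ✓
  n3 stuck-at-1: output 1 ✗
  n4 stuck-at-0: output 0 ✓
  n4 stuck-at-1: output 1 ✗
  n5 stuck-at-0: output 0 ✓
  n5 stuck-at-1: output 1 ✗
Consistent faults: {n1 stuck-at-1, n2 stuck-at-1, n3 stuck-at-0, n4 stuck-at-0, n5 stuck-at-0} — 5 in all.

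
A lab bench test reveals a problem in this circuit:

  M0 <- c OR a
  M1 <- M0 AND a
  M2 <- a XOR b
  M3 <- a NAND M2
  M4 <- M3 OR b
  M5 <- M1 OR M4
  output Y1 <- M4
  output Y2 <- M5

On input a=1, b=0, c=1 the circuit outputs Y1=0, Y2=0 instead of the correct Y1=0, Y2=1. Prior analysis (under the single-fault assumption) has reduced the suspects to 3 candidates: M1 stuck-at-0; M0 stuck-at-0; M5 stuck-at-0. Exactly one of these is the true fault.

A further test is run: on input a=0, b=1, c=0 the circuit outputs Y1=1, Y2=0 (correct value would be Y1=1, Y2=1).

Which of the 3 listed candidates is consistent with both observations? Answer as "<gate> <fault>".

M5 stuck-at-0

Evaluate each candidate on input a=0, b=1, c=0:
  M1 stuck-at-0: M0=0, M1=0 [stuck-at-0], M2=1, M3=1, M4=1, M5=1 → Y1=1, Y2=1 — eliminated
  M0 stuck-at-0: M0=0 [stuck-at-0], M1=0, M2=1, M3=1, M4=1, M5=1 → Y1=1, Y2=1 — eliminated
  M5 stuck-at-0: M0=0, M1=0, M2=1, M3=1, M4=1, M5=0 [stuck-at-0] → Y1=1, Y2=0 — matches
Only M5 stuck-at-0 reproduces the observed Y1=1, Y2=0.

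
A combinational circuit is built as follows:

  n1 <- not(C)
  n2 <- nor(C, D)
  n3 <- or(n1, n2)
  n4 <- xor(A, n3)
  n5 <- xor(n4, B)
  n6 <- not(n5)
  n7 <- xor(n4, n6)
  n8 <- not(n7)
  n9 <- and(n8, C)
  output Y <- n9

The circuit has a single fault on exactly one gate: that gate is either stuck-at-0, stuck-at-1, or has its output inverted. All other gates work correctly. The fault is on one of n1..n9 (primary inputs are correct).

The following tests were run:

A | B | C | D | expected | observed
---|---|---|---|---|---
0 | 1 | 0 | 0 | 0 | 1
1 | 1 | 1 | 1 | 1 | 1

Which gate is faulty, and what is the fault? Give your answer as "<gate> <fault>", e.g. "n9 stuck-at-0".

Fault-free values for test 1 (A=0, B=1, C=0, D=0): n1=1, n2=1, n3=1, n4=1, n5=0, n6=1, n7=0, n8=1, n9=0, giving Y=0. Observed 1.
Test 1: faults giving observed 1 are {n9 stuck-at-1, n9 inverted output}.
Test 2 (A=1, B=1, C=1, D=1): fault-free n1=0, n2=0, n3=0, n4=1, n5=0, n6=1, n7=0, n8=1, n9=1 → 1; observed 1. Eliminates n9 inverted output.
Only n9 stuck-at-1 is consistent with every test.

n9 stuck-at-1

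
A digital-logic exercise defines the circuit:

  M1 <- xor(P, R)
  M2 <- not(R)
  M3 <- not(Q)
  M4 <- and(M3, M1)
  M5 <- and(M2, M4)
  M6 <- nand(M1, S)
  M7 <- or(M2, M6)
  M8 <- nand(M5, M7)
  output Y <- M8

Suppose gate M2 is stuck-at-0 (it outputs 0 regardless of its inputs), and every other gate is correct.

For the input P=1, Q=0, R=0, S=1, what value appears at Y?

1

Propagate with M2 forced: M1=1, M2=0 [stuck-at-0], M3=1, M4=1, M5=0, M6=0, M7=0, M8=1.
So Y = 1. (Without the fault it would be 0.)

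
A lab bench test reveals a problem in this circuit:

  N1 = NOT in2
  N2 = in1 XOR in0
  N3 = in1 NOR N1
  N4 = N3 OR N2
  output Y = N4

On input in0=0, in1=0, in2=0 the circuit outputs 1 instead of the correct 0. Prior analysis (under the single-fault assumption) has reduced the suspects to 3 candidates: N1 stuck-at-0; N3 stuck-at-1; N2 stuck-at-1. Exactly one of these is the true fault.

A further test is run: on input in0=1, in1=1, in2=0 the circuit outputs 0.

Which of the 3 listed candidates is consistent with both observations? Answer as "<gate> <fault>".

N1 stuck-at-0

Evaluate each candidate on input in0=1, in1=1, in2=0:
  N1 stuck-at-0: N1=0 [stuck-at-0], N2=0, N3=0, N4=0 → 0 — matches
  N3 stuck-at-1: N1=1, N2=0, N3=1 [stuck-at-1], N4=1 → 1 — eliminated
  N2 stuck-at-1: N1=1, N2=1 [stuck-at-1], N3=0, N4=1 → 1 — eliminated
Only N1 stuck-at-0 reproduces the observed 0.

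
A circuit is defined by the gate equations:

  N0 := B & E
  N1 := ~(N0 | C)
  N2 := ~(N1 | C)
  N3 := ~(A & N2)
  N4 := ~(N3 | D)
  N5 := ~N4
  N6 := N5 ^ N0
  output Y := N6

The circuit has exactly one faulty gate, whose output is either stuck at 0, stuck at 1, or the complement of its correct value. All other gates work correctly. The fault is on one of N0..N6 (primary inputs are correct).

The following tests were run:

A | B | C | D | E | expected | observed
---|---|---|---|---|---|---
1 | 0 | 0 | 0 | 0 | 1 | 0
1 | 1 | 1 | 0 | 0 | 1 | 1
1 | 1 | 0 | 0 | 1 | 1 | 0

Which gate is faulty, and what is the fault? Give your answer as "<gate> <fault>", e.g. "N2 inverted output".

Fault-free values for test 1 (A=1, B=0, C=0, D=0, E=0): N0=0, N1=1, N2=0, N3=1, N4=0, N5=1, N6=1, giving Y=1. Observed 0.
Test 1: faults giving observed 0 are {N1 stuck-at-0, N1 inverted output, N2 stuck-at-1, N2 inverted output, N3 stuck-at-0, N3 inverted output, N4 stuck-at-1, N4 inverted output, N5 stuck-at-0, N5 inverted output, N6 stuck-at-0, N6 inverted output}.
Test 2 (A=1, B=1, C=1, D=0, E=0): fault-free N0=0, N1=0, N2=0, N3=1, N4=0, N5=1, N6=1 → 1; observed 1. Eliminates N2 stuck-at-1, N2 inverted output, N3 stuck-at-0, N3 inverted output, N4 stuck-at-1, N4 inverted output, N5 stuck-at-0, N5 inverted output, N6 stuck-at-0, N6 inverted output.
Test 3 (A=1, B=1, C=0, D=0, E=1): fault-free N0=1, N1=0, N2=1, N3=0, N4=1, N5=0, N6=1 → 1; observed 0. Eliminates N1 stuck-at-0.
Only N1 inverted output is consistent with every test.

N1 inverted output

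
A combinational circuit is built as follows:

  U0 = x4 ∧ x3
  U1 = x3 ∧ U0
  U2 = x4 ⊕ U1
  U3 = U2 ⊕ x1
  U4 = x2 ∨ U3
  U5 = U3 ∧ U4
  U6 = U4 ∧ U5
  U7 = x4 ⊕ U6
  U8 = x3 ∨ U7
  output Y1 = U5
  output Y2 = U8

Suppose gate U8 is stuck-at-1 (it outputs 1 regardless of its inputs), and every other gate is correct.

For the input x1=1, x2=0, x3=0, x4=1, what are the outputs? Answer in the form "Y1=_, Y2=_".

Propagate with U8 forced: U0=0, U1=0, U2=1, U3=0, U4=0, U5=0, U6=0, U7=1, U8=1 [stuck-at-1].
So the outputs are Y1=0, Y2=1. (Same as the fault-free value — the fault is masked on this input.)

Y1=0, Y2=1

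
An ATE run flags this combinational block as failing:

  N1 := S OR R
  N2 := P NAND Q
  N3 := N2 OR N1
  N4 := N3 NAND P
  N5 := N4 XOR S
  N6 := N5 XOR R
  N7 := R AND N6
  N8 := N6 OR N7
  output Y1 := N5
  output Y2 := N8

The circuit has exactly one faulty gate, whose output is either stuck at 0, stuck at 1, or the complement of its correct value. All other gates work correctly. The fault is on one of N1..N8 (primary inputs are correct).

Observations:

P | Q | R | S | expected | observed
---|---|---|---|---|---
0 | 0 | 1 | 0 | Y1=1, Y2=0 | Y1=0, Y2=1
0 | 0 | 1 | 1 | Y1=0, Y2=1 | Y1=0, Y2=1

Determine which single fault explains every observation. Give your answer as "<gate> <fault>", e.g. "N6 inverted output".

N5 stuck-at-0

Fault-free values for test 1 (P=0, Q=0, R=1, S=0): N1=1, N2=1, N3=1, N4=1, N5=1, N6=0, N7=0, N8=0, giving Y1=1, Y2=0. Observed Y1=0, Y2=1.
Test 1: faults giving observed Y1=0, Y2=1 are {N4 stuck-at-0, N4 inverted output, N5 stuck-at-0, N5 inverted output}.
Test 2 (P=0, Q=0, R=1, S=1): fault-free N1=1, N2=1, N3=1, N4=1, N5=0, N6=1, N7=1, N8=1 → Y1=0, Y2=1; observed Y1=0, Y2=1. Eliminates N4 stuck-at-0, N4 inverted output, N5 inverted output.
Only N5 stuck-at-0 is consistent with every test.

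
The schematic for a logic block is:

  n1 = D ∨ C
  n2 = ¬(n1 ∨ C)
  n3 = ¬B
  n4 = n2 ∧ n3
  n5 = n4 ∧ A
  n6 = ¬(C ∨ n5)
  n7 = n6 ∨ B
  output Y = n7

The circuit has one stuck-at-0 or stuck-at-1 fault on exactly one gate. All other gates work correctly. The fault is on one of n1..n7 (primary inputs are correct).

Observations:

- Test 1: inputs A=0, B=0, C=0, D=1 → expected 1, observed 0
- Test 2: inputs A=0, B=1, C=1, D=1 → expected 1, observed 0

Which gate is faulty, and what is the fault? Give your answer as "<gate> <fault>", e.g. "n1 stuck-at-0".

Fault-free values for test 1 (A=0, B=0, C=0, D=1): n1=1, n2=0, n3=1, n4=0, n5=0, n6=1, n7=1, giving Y=1. Observed 0.
Test 1: faults giving observed 0 are {n5 stuck-at-1, n6 stuck-at-0, n7 stuck-at-0}.
Test 2 (A=0, B=1, C=1, D=1): fault-free n1=1, n2=0, n3=0, n4=0, n5=0, n6=0, n7=1 → 1; observed 0. Eliminates n5 stuck-at-1, n6 stuck-at-0.
Only n7 stuck-at-0 is consistent with every test.

n7 stuck-at-0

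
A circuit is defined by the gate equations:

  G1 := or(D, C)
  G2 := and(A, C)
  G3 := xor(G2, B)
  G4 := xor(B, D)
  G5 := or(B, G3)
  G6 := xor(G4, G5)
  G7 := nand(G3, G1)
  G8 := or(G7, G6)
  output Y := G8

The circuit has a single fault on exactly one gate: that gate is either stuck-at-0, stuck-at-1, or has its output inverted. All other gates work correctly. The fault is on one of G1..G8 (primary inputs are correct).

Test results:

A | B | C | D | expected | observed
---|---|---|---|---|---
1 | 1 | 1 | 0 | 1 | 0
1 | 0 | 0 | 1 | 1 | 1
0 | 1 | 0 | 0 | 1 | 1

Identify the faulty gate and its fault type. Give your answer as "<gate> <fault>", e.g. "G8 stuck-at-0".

G2 stuck-at-0

Fault-free values for test 1 (A=1, B=1, C=1, D=0): G1=1, G2=1, G3=0, G4=1, G5=1, G6=0, G7=1, G8=1, giving Y=1. Observed 0.
Test 1: faults giving observed 0 are {G2 stuck-at-0, G2 inverted output, G3 stuck-at-1, G3 inverted output, G7 stuck-at-0, G7 inverted output, G8 stuck-at-0, G8 inverted output}.
Test 2 (A=1, B=0, C=0, D=1): fault-free G1=1, G2=0, G3=0, G4=1, G5=0, G6=1, G7=1, G8=1 → 1; observed 1. Eliminates G2 inverted output, G3 stuck-at-1, G3 inverted output, G8 stuck-at-0, G8 inverted output.
Test 3 (A=0, B=1, C=0, D=0): fault-free G1=0, G2=0, G3=1, G4=1, G5=1, G6=0, G7=1, G8=1 → 1; observed 1. Eliminates G7 stuck-at-0, G7 inverted output.
Only G2 stuck-at-0 is consistent with every test.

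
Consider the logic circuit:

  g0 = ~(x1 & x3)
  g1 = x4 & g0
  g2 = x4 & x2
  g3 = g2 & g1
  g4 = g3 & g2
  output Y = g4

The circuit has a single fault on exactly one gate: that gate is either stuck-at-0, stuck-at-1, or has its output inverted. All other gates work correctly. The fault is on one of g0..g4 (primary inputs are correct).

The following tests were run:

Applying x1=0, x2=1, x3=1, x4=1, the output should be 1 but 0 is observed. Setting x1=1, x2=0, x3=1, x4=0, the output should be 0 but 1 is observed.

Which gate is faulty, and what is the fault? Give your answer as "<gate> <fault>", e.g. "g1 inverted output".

g4 inverted output

Fault-free values for test 1 (x1=0, x2=1, x3=1, x4=1): g0=1, g1=1, g2=1, g3=1, g4=1, giving Y=1. Observed 0.
Test 1: faults giving observed 0 are {g0 stuck-at-0, g0 inverted output, g1 stuck-at-0, g1 inverted output, g2 stuck-at-0, g2 inverted output, g3 stuck-at-0, g3 inverted output, g4 stuck-at-0, g4 inverted output}.
Test 2 (x1=1, x2=0, x3=1, x4=0): fault-free g0=0, g1=0, g2=0, g3=0, g4=0 → 0; observed 1. Eliminates g0 stuck-at-0, g0 inverted output, g1 stuck-at-0, g1 inverted output, g2 stuck-at-0, g2 inverted output, g3 stuck-at-0, g3 inverted output, g4 stuck-at-0.
Only g4 inverted output is consistent with every test.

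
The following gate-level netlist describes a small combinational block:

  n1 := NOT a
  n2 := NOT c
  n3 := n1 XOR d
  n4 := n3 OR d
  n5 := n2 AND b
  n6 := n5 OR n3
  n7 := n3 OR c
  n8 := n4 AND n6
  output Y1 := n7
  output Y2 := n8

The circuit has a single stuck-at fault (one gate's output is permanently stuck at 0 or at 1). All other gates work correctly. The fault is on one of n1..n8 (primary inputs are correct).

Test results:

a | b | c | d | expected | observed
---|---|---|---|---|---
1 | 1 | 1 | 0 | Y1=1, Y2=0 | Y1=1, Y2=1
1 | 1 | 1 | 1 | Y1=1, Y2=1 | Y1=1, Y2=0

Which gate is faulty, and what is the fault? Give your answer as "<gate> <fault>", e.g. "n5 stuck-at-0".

n1 stuck-at-1

Fault-free values for test 1 (a=1, b=1, c=1, d=0): n1=0, n2=0, n3=0, n4=0, n5=0, n6=0, n7=1, n8=0, giving Y1=1, Y2=0. Observed Y1=1, Y2=1.
Test 1: faults giving observed Y1=1, Y2=1 are {n1 stuck-at-1, n3 stuck-at-1, n8 stuck-at-1}.
Test 2 (a=1, b=1, c=1, d=1): fault-free n1=0, n2=0, n3=1, n4=1, n5=0, n6=1, n7=1, n8=1 → Y1=1, Y2=1; observed Y1=1, Y2=0. Eliminates n3 stuck-at-1, n8 stuck-at-1.
Only n1 stuck-at-1 is consistent with every test.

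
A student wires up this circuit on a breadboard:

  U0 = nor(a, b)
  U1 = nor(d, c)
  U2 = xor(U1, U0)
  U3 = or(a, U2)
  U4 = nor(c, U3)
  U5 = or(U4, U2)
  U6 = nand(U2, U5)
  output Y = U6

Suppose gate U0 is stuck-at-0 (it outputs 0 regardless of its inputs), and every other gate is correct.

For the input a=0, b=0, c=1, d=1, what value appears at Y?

Propagate with U0 forced: U0=0 [stuck-at-0], U1=0, U2=0, U3=0, U4=0, U5=0, U6=1.
So Y = 1. (Without the fault it would be 0.)

1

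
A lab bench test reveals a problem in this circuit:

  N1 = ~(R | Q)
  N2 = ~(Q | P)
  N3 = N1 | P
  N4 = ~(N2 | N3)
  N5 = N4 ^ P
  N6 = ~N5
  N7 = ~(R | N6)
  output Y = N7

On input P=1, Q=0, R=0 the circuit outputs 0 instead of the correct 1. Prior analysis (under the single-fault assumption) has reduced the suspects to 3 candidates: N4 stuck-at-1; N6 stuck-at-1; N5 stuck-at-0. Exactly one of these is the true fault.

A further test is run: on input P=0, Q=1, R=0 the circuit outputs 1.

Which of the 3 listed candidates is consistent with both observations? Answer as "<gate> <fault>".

Evaluate each candidate on input P=0, Q=1, R=0:
  N4 stuck-at-1: N1=0, N2=0, N3=0, N4=1 [stuck-at-1], N5=1, N6=0, N7=1 → 1 — matches
  N6 stuck-at-1: N1=0, N2=0, N3=0, N4=1, N5=1, N6=1 [stuck-at-1], N7=0 → 0 — eliminated
  N5 stuck-at-0: N1=0, N2=0, N3=0, N4=1, N5=0 [stuck-at-0], N6=1, N7=0 → 0 — eliminated
Only N4 stuck-at-1 reproduces the observed 1.

N4 stuck-at-1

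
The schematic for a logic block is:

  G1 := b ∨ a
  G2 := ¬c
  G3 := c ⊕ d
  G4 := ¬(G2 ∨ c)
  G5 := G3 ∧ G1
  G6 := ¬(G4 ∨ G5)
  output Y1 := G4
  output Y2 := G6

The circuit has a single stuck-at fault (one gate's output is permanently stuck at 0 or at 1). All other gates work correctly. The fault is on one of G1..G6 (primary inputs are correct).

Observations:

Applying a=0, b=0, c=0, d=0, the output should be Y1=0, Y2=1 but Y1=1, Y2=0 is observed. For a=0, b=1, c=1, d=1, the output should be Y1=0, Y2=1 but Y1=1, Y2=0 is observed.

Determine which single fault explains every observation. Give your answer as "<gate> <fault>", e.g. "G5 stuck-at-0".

G4 stuck-at-1

Fault-free values for test 1 (a=0, b=0, c=0, d=0): G1=0, G2=1, G3=0, G4=0, G5=0, G6=1, giving Y1=0, Y2=1. Observed Y1=1, Y2=0.
Test 1: faults giving observed Y1=1, Y2=0 are {G2 stuck-at-0, G4 stuck-at-1}.
Test 2 (a=0, b=1, c=1, d=1): fault-free G1=1, G2=0, G3=0, G4=0, G5=0, G6=1 → Y1=0, Y2=1; observed Y1=1, Y2=0. Eliminates G2 stuck-at-0.
Only G4 stuck-at-1 is consistent with every test.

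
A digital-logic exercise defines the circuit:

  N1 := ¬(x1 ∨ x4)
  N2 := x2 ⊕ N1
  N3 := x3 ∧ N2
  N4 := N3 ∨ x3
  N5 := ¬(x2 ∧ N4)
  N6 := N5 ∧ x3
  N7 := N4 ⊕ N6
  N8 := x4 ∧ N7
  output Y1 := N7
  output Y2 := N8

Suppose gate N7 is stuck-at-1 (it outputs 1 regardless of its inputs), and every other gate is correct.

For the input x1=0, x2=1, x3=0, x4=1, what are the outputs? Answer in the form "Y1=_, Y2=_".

Y1=1, Y2=1

Propagate with N7 forced: N1=0, N2=1, N3=0, N4=0, N5=1, N6=0, N7=1 [stuck-at-1], N8=1.
So the outputs are Y1=1, Y2=1. (Without the fault they would be Y1=0, Y2=0.)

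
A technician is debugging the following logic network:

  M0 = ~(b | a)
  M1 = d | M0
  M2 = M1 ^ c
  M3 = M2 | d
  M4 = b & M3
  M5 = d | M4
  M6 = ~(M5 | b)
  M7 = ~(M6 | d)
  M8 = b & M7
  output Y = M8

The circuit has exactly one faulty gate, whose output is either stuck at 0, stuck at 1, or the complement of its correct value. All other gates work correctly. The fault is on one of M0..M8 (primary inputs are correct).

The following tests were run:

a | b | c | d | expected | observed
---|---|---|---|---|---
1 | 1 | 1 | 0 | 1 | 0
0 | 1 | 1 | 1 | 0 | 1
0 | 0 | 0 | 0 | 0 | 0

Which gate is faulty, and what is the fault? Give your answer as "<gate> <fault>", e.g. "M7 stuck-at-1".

M7 inverted output

Fault-free values for test 1 (a=1, b=1, c=1, d=0): M0=0, M1=0, M2=1, M3=1, M4=1, M5=1, M6=0, M7=1, M8=1, giving Y=1. Observed 0.
Test 1: faults giving observed 0 are {M6 stuck-at-1, M6 inverted output, M7 stuck-at-0, M7 inverted output, M8 stuck-at-0, M8 inverted output}.
Test 2 (a=0, b=1, c=1, d=1): fault-free M0=0, M1=1, M2=0, M3=1, M4=1, M5=1, M6=0, M7=0, M8=0 → 0; observed 1. Eliminates M6 stuck-at-1, M6 inverted output, M7 stuck-at-0, M8 stuck-at-0.
Test 3 (a=0, b=0, c=0, d=0): fault-free M0=1, M1=1, M2=1, M3=1, M4=0, M5=0, M6=1, M7=0, M8=0 → 0; observed 0. Eliminates M8 inverted output.
Only M7 inverted output is consistent with every test.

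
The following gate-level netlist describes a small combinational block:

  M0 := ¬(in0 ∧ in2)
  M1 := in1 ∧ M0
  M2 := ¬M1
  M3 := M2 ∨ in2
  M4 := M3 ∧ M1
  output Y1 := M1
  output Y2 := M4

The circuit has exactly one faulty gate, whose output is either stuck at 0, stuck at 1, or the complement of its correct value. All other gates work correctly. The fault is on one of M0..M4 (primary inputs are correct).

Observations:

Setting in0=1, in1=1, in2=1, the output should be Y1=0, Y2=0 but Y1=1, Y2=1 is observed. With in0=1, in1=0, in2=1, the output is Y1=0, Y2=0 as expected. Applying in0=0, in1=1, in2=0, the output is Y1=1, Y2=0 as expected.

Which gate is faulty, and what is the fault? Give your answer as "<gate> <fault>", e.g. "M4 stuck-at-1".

M0 stuck-at-1

Fault-free values for test 1 (in0=1, in1=1, in2=1): M0=0, M1=0, M2=1, M3=1, M4=0, giving Y1=0, Y2=0. Observed Y1=1, Y2=1.
Test 1: faults giving observed Y1=1, Y2=1 are {M0 stuck-at-1, M0 inverted output, M1 stuck-at-1, M1 inverted output}.
Test 2 (in0=1, in1=0, in2=1): fault-free M0=0, M1=0, M2=1, M3=1, M4=0 → Y1=0, Y2=0; observed Y1=0, Y2=0. Eliminates M1 stuck-at-1, M1 inverted output.
Test 3 (in0=0, in1=1, in2=0): fault-free M0=1, M1=1, M2=0, M3=0, M4=0 → Y1=1, Y2=0; observed Y1=1, Y2=0. Eliminates M0 inverted output.
Only M0 stuck-at-1 is consistent with every test.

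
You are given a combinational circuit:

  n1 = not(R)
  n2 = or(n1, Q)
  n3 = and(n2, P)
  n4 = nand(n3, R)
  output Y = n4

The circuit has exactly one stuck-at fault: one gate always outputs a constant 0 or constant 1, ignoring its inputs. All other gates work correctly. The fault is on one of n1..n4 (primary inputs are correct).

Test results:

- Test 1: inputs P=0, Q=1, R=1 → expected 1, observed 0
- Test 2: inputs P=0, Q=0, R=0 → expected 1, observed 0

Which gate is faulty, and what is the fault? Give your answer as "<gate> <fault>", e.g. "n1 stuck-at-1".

Fault-free values for test 1 (P=0, Q=1, R=1): n1=0, n2=1, n3=0, n4=1, giving Y=1. Observed 0.
Test 1: faults giving observed 0 are {n3 stuck-at-1, n4 stuck-at-0}.
Test 2 (P=0, Q=0, R=0): fault-free n1=1, n2=1, n3=0, n4=1 → 1; observed 0. Eliminates n3 stuck-at-1.
Only n4 stuck-at-0 is consistent with every test.

n4 stuck-at-0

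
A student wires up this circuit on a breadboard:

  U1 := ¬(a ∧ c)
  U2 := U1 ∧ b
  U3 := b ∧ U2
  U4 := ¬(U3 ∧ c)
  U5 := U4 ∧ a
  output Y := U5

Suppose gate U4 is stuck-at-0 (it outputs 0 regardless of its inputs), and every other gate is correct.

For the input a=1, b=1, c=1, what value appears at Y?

Propagate with U4 forced: U1=0, U2=0, U3=0, U4=0 [stuck-at-0], U5=0.
So Y = 0. (Without the fault it would be 1.)

0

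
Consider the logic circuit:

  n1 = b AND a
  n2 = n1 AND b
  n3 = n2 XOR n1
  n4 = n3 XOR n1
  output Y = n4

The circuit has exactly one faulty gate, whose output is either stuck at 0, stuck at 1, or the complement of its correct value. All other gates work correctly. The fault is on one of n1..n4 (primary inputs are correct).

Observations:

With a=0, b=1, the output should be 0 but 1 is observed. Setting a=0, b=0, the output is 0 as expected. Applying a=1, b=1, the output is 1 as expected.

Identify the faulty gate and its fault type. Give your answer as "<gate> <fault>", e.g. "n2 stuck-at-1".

n1 stuck-at-1

Fault-free values for test 1 (a=0, b=1): n1=0, n2=0, n3=0, n4=0, giving Y=0. Observed 1.
Test 1: faults giving observed 1 are {n1 stuck-at-1, n1 inverted output, n2 stuck-at-1, n2 inverted output, n3 stuck-at-1, n3 inverted output, n4 stuck-at-1, n4 inverted output}.
Test 2 (a=0, b=0): fault-free n1=0, n2=0, n3=0, n4=0 → 0; observed 0. Eliminates n2 stuck-at-1, n2 inverted output, n3 stuck-at-1, n3 inverted output, n4 stuck-at-1, n4 inverted output.
Test 3 (a=1, b=1): fault-free n1=1, n2=1, n3=0, n4=1 → 1; observed 1. Eliminates n1 inverted output.
Only n1 stuck-at-1 is consistent with every test.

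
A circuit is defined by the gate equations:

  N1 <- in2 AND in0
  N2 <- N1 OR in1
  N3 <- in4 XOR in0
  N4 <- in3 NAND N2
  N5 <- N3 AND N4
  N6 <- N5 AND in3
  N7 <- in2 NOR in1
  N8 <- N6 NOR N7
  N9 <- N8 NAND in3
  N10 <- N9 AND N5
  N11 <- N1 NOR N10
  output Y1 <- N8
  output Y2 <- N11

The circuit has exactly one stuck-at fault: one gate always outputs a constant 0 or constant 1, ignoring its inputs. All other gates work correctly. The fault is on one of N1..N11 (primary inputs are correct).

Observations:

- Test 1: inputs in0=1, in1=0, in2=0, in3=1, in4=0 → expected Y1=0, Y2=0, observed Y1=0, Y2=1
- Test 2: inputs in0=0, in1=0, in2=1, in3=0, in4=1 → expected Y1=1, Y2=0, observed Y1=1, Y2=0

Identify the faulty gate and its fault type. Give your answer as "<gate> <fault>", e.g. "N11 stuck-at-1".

N2 stuck-at-1

Fault-free values for test 1 (in0=1, in1=0, in2=0, in3=1, in4=0): N1=0, N2=0, N3=1, N4=1, N5=1, N6=1, N7=1, N8=0, N9=1, N10=1, N11=0, giving Y1=0, Y2=0. Observed Y1=0, Y2=1.
Test 1: faults giving observed Y1=0, Y2=1 are {N2 stuck-at-1, N3 stuck-at-0, N4 stuck-at-0, N5 stuck-at-0, N9 stuck-at-0, N10 stuck-at-0, N11 stuck-at-1}.
Test 2 (in0=0, in1=0, in2=1, in3=0, in4=1): fault-free N1=0, N2=0, N3=1, N4=1, N5=1, N6=0, N7=0, N8=1, N9=1, N10=1, N11=0 → Y1=1, Y2=0; observed Y1=1, Y2=0. Eliminates N3 stuck-at-0, N4 stuck-at-0, N5 stuck-at-0, N9 stuck-at-0, N10 stuck-at-0, N11 stuck-at-1.
Only N2 stuck-at-1 is consistent with every test.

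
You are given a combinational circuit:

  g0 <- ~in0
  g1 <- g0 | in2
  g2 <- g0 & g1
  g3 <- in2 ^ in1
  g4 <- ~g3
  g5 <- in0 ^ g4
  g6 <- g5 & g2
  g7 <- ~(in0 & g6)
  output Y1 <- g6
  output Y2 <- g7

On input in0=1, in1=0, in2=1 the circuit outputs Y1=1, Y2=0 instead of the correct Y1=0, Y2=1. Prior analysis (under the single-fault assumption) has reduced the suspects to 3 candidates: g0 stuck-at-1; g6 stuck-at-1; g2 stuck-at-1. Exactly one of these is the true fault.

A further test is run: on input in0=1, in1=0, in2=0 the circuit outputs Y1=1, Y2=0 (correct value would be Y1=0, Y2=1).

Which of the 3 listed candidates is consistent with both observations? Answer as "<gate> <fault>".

Evaluate each candidate on input in0=1, in1=0, in2=0:
  g0 stuck-at-1: g0=1 [stuck-at-1], g1=1, g2=1, g3=0, g4=1, g5=0, g6=0, g7=1 → Y1=0, Y2=1 — eliminated
  g6 stuck-at-1: g0=0, g1=0, g2=0, g3=0, g4=1, g5=0, g6=1 [stuck-at-1], g7=0 → Y1=1, Y2=0 — matches
  g2 stuck-at-1: g0=0, g1=0, g2=1 [stuck-at-1], g3=0, g4=1, g5=0, g6=0, g7=1 → Y1=0, Y2=1 — eliminated
Only g6 stuck-at-1 reproduces the observed Y1=1, Y2=0.

g6 stuck-at-1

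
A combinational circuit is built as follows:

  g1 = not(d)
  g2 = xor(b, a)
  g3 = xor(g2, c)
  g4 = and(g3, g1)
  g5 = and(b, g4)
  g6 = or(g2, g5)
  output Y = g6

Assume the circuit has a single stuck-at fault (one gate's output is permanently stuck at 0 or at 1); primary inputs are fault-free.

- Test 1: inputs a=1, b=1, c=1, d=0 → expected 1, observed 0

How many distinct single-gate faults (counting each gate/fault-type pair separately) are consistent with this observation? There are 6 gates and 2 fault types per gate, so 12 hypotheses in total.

5

Fault-free: g1=1, g2=0, g3=1, g4=1, g5=1, g6=1 → 1. Observed 0.
  g1 stuck-at-0: output 0 ✓
  g1 stuck-at-1: output 1 ✗
  g2 stuck-at-0: output 1 ✗
  g2 stuck-at-1: output 1 ✗
  g3 stuck-at-0: output 0 ✓
  g3 stuck-at-1: output 1 ✗
  g4 stuck-at-0: output 0 ✓
  g4 stuck-at-1: output 1 ✗
  g5 stuck-at-0: output 0 ✓
  g5 stuck-at-1: output 1 ✗
  g6 stuck-at-0: output 0 ✓
  g6 stuck-at-1: output 1 ✗
Consistent faults: {g1 stuck-at-0, g3 stuck-at-0, g4 stuck-at-0, g5 stuck-at-0, g6 stuck-at-0} — 5 in all.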